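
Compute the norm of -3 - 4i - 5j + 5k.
√75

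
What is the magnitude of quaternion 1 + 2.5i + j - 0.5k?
2.915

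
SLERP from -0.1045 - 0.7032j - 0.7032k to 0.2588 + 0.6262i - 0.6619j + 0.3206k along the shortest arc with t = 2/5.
0.059 + 0.3309i - 0.8729j - 0.3537k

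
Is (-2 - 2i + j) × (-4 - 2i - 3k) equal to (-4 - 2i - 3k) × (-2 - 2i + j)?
No: pq = 4 + 9i - 10j + 8k ≠ 4 + 15i + 2j + 4k = qp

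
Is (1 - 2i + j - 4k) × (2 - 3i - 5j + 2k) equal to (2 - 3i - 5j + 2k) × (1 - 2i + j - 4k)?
No: pq = 9 - 25i + 13j + 7k ≠ 9 + 11i - 19j - 19k = qp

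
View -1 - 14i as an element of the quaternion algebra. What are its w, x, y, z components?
-1 - 14i + 0j + 0k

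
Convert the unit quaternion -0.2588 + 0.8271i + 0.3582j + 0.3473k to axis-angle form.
axis = (0.8563, 0.3708, 0.3596), θ = 7π/6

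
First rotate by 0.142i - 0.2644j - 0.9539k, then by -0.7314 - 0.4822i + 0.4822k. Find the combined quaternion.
0.5284 + 0.0236i - 0.1981j + 0.8252k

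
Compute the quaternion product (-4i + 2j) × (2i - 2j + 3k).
12 + 6i + 12j + 4k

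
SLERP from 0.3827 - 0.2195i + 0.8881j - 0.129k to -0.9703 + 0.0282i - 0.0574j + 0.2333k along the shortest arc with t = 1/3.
0.6766 - 0.176i + 0.6892j - 0.1904k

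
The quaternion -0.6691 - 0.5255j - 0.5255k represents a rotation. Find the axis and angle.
axis = (0, -√2/2, -√2/2), θ = 264°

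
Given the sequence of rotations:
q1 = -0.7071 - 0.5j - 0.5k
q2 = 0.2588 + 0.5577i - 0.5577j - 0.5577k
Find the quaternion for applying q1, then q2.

q2 · q1 = -0.7407 - 0.3943i + 0.5438j - 0.0139k
-0.7407 - 0.3943i + 0.5438j - 0.0139k


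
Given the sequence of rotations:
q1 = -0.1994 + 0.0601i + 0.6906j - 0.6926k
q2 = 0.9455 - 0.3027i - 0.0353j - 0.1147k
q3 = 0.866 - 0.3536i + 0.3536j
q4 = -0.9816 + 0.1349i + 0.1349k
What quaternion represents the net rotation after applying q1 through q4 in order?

q2 · q1 = -0.2254 + 0.2208i + 0.4435j - 0.8389k
q3 · q2 · q1 = -0.2739 - 0.0257i + 0.0077j - 0.9614k
q4 · q3 · q2 · q1 = 0.402 - 0.0128i + 0.1187j + 0.9078k
0.402 - 0.0128i + 0.1187j + 0.9078k


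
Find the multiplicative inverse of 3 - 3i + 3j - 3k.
0.0833 + 0.0833i - 0.0833j + 0.0833k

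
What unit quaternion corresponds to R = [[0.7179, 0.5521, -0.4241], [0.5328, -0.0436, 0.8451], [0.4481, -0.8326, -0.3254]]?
0.5807 - 0.7223i - 0.3755j - 0.0083k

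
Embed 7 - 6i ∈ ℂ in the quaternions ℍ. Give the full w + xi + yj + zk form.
7 - 6i + 0j + 0k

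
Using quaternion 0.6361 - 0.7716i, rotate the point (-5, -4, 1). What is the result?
(-5, 1.745, 3.736)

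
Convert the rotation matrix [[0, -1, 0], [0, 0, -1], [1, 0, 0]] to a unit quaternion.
0.5 + 0.5i - 0.5j + 0.5k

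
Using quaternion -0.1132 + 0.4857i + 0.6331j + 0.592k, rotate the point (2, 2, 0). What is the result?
(0.493, 0.616, 2.716)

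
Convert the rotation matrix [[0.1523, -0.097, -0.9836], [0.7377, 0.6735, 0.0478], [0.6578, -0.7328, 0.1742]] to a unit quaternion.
0.7071 - 0.276i - 0.5803j + 0.2951k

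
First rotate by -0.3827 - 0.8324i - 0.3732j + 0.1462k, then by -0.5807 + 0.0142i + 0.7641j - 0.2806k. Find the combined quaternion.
0.5602 + 0.4849i + 0.1558j + 0.6532k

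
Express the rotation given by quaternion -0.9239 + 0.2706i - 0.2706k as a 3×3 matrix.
[[0.8536, -0.5, -0.1464], [0.5, 0.7071, 0.5], [-0.1464, -0.5, 0.8536]]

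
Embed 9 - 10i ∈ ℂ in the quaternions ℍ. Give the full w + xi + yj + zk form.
9 - 10i + 0j + 0k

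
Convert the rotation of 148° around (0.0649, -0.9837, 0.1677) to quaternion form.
0.2756 + 0.0624i - 0.9456j + 0.1612k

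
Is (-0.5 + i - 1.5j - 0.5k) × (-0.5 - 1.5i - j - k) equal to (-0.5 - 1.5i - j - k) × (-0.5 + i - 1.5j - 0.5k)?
No: pq = -0.25 + 1.25i + 3j - 2.5k ≠ -0.25 - 0.75i - 0.5j + 4k = qp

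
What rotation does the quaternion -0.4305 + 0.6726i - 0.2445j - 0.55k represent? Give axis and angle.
axis = (0.7452, -0.2709, -0.6094), θ = 231°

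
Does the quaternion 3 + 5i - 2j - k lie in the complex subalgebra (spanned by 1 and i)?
No. The quaternion 3 + 5i - 2j - k has j-coefficient y = -2 and k-coefficient z = -1, not both zero, so it does not lie in the complex subalgebra spanned by 1 and i.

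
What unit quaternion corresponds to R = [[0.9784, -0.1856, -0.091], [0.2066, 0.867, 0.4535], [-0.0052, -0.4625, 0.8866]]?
0.9659 - 0.2371i - 0.0222j + 0.1015k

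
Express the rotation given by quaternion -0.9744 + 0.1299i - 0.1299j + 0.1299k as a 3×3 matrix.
[[0.9325, 0.2194, 0.2869], [-0.2869, 0.9325, 0.2194], [-0.2194, -0.2869, 0.9325]]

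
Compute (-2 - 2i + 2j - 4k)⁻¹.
-0.0714 + 0.0714i - 0.0714j + 0.1429k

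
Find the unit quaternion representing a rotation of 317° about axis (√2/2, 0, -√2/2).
-0.9304 + 0.2592i - 0.2592k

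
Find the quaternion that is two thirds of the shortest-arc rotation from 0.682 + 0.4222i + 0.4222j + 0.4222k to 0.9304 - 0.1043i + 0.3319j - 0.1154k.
0.9134 + 0.0817i + 0.3919j + 0.0738k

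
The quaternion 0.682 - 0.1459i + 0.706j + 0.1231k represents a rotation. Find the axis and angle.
axis = (-0.1995, 0.9653, 0.1683), θ = 94°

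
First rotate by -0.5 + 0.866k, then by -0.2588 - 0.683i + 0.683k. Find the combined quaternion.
-0.4621 + 0.3415i + 0.5915j - 0.5656k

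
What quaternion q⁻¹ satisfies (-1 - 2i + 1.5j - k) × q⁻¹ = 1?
-0.1212 + 0.2424i - 0.1818j + 0.1212k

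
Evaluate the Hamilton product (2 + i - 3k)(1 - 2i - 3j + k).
7 - 12i - j - 4k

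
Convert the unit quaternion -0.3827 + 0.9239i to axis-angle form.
axis = (1, 0, 0), θ = 5π/4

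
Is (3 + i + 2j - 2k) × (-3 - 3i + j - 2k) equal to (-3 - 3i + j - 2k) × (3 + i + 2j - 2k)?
No: pq = -12 - 14i + 5j + 7k ≠ -12 - 10i - 11j - 7k = qp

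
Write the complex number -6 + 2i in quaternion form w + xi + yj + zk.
-6 + 2i + 0j + 0k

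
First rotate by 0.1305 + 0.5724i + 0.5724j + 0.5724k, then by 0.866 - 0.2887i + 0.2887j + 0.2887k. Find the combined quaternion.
-0.0522 + 0.458i + 0.8639j + 0.2029k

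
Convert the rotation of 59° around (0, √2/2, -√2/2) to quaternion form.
0.8704 + 0.3482j - 0.3482k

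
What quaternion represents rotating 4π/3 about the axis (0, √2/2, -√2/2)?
-0.5 + 0.6124j - 0.6124k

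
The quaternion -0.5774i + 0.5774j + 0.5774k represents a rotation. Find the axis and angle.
axis = (-√3/3, √3/3, √3/3), θ = π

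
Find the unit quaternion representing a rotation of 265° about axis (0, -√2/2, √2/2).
-0.6756 - 0.5213j + 0.5213k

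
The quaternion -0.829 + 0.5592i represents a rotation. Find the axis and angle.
axis = (1, 0, 0), θ = 292°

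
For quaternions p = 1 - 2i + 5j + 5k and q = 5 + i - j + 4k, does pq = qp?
No: pq = -8 + 16i + 37j + 26k ≠ -8 - 34i + 11j + 32k = qp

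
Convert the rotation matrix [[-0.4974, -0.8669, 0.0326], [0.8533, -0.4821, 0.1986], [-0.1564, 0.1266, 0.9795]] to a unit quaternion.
0.5 - 0.036i + 0.0945j + 0.8601k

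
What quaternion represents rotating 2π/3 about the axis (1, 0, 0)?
0.5 + 0.866i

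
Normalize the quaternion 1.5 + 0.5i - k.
0.8018 + 0.2673i - 0.5345k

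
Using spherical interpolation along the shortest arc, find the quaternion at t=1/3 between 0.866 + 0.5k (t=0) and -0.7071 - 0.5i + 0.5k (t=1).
0.962 + 0.2089i + 0.1759k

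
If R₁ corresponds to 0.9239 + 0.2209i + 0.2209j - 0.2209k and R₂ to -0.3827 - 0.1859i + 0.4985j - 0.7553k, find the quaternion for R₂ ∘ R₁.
-0.5895 - 0.1996i + 0.1681j - 0.7645k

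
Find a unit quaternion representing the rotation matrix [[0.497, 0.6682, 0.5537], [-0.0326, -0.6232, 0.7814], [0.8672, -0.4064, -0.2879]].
-0.3827 + 0.7759i + 0.2048j + 0.4578k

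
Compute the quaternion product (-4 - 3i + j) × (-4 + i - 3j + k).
22 + 9i + 11j + 4k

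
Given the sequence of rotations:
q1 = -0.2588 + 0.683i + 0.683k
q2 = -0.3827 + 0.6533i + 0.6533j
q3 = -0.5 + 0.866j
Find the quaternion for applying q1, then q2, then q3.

q2 · q1 = -0.3472 + 0.0157i - 0.6153j - 0.7076k
q3 · q2 · q1 = 0.7064 - 0.6206i + 0.007j + 0.3402k
0.7064 - 0.6206i + 0.007j + 0.3402k


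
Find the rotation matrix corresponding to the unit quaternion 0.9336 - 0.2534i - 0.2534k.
[[0.8716, 0.4731, 0.1284], [-0.4731, 0.7432, 0.4731], [0.1284, -0.4731, 0.8716]]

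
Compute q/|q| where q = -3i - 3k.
-0.7071i - 0.7071k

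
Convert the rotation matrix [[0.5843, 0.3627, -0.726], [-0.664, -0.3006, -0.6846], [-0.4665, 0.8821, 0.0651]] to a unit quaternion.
0.5807 + 0.6745i - 0.1117j - 0.442k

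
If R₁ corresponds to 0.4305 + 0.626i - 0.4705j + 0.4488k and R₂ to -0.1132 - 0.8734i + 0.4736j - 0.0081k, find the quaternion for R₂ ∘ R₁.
0.7245 - 0.2381i + 0.6441j + 0.0602k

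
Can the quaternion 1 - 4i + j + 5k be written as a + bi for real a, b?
No. The quaternion 1 - 4i + j + 5k has j-coefficient y = 1 and k-coefficient z = 5, not both zero, so it does not lie in the complex subalgebra spanned by 1 and i.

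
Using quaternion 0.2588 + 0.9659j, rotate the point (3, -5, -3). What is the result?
(-4.098, -5, 1.098)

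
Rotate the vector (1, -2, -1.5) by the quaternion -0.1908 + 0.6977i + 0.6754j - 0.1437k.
(-1.041, 0.919, 2.307)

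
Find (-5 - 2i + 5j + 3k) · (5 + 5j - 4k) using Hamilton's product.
-38 - 45i - 8j + 25k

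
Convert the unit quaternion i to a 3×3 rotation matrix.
[[1, 0, 0], [0, -1, 0], [0, 0, -1]]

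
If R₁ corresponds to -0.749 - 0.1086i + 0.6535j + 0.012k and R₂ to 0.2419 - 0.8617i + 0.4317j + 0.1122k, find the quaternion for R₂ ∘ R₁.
-0.5582 + 0.551i - 0.1671j - 0.5974k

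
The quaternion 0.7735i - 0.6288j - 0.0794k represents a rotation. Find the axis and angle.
axis = (0.7735, -0.6288, -0.0794), θ = π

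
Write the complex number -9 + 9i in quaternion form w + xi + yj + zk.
-9 + 9i + 0j + 0k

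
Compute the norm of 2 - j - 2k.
3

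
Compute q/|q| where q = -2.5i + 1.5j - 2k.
-0.7071i + 0.4243j - 0.5657k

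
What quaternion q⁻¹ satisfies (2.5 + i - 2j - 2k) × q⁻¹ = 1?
0.1639 - 0.0656i + 0.1311j + 0.1311k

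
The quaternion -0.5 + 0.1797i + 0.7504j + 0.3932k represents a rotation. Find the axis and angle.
axis = (0.2075, 0.8665, 0.454), θ = 4π/3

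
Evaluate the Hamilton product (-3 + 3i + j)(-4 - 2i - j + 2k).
19 - 4i - 7j - 7k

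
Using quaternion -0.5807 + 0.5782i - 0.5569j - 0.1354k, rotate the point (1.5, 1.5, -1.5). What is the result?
(-1.423, -1.522, -1.553)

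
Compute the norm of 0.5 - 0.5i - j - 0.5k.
1.323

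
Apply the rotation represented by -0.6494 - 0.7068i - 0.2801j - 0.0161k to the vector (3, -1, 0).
(2.153, 1.25, -1.95)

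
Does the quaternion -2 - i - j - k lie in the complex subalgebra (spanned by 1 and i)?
No. The quaternion -2 - i - j - k has j-coefficient y = -1 and k-coefficient z = -1, not both zero, so it does not lie in the complex subalgebra spanned by 1 and i.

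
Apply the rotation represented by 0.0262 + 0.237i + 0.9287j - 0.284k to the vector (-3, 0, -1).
(2.745, -0.736, 1.387)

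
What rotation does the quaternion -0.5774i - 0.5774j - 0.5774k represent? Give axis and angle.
axis = (-√3/3, -√3/3, -√3/3), θ = π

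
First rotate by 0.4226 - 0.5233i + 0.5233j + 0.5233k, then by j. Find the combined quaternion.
-0.5233 + 0.5233i + 0.4226j + 0.5233k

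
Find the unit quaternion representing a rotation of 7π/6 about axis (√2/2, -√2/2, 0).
-0.2588 + 0.683i - 0.683j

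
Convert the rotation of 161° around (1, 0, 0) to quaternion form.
0.165 + 0.9863i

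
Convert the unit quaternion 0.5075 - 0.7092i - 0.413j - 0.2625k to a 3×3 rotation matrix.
[[0.521, 0.8522, -0.0469], [0.3194, -0.1437, 0.9367], [0.7915, -0.503, -0.3471]]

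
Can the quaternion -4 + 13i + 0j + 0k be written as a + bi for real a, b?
Yes. The quaternion -4 + 13i has j- and k-coefficients y = z = 0, so it lies in the complex subalgebra spanned by 1 and i.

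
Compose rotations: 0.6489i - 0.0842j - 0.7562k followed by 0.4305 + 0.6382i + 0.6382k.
0.0685 + 0.3331i + 0.8605j - 0.3793k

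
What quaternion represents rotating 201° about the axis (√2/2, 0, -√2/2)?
-0.1822 + 0.6953i - 0.6953k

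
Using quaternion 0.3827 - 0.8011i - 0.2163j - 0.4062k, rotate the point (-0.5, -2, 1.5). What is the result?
(-0.875, 2.393, -0.099)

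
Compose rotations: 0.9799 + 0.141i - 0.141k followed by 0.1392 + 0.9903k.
0.276 + 0.0196i + 0.1396j + 0.9508k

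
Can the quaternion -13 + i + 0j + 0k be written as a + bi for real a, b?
Yes. The quaternion -13 + i has j- and k-coefficients y = z = 0, so it lies in the complex subalgebra spanned by 1 and i.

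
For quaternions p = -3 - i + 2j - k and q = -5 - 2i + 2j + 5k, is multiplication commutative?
No: pq = 14 + 23i - 9j - 8k ≠ 14 - i - 23j - 12k = qp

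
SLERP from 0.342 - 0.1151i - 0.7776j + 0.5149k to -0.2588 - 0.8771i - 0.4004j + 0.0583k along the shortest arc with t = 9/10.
-0.201 - 0.8455i - 0.4795j + 0.1216k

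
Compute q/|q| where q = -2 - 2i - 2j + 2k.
-0.5 - 0.5i - 0.5j + 0.5k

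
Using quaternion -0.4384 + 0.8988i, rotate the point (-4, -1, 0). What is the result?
(-4, 0.616, 0.788)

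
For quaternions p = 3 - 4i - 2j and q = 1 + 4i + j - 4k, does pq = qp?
No: pq = 21 + 16i - 15j - 8k ≠ 21 + 17j - 16k = qp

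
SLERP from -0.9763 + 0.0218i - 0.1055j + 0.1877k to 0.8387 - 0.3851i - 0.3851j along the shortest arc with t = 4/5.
-0.8993 + 0.3213i + 0.2939j + 0.0403k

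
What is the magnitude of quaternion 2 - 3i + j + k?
√15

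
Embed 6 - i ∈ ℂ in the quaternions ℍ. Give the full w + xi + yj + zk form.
6 - i + 0j + 0k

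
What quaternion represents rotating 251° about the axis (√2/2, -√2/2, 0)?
-0.5807 + 0.5757i - 0.5757j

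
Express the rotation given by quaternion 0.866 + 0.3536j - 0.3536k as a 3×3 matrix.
[[0.4999, 0.6124, 0.6124], [-0.6124, 0.7499, -0.2501], [-0.6124, -0.2501, 0.7499]]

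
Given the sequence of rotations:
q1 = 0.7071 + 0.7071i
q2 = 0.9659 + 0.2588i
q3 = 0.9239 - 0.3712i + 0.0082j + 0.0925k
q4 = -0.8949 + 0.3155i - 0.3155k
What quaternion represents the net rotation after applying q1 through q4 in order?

q2 · q1 = 0.5 + 0.866i
q3 · q2 · q1 = 0.7834 + 0.6145i + 0.0842j + 0.0391k
q4 · q3 · q2 · q1 = -0.8826 - 0.2762i - 0.2816j - 0.2556k
-0.8826 - 0.2762i - 0.2816j - 0.2556k


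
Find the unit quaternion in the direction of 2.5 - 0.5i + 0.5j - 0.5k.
0.9449 - 0.189i + 0.189j - 0.189k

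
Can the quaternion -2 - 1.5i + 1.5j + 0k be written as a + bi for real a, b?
No. The quaternion -2 - 1.5i + 1.5j has j-coefficient y = 1.5 and k-coefficient z = 0, not both zero, so it does not lie in the complex subalgebra spanned by 1 and i.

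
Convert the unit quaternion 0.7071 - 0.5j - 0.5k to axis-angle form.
axis = (0, -√2/2, -√2/2), θ = π/2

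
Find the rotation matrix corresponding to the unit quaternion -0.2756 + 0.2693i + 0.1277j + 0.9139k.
[[-0.703, 0.5725, 0.4218], [-0.435, -0.8155, 0.3818], [0.5626, 0.085, 0.8223]]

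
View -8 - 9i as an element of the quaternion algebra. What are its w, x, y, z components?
-8 - 9i + 0j + 0k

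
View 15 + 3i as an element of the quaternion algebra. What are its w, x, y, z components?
15 + 3i + 0j + 0k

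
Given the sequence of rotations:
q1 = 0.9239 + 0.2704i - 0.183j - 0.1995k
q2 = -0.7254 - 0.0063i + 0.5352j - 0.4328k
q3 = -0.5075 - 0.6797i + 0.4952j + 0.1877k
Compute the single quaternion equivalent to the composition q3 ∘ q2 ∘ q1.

q2 · q1 = -0.6569 - 0.3879i + 0.5089j - 0.3987k
q3 · q2 · q1 = -0.1075 + 0.3504i - 0.9274j - 0.0748k
-0.1075 + 0.3504i - 0.9274j - 0.0748k


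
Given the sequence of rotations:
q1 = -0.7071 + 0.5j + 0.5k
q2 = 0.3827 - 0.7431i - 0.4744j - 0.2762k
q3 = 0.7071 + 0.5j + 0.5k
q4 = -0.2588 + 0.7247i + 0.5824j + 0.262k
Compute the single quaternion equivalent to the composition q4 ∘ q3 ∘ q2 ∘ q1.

q2 · q1 = 0.1047 + 0.4263i + 0.8983j + 0.0151k
q3 · q2 · q1 = -0.3827 - 0.1402i + 0.9007j - 0.1501k
q4 · q3 · q2 · q1 = -0.2846 - 0.5645i - 0.3839j + 0.673k
-0.2846 - 0.5645i - 0.3839j + 0.673k


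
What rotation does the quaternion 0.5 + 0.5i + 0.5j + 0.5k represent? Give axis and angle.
axis = (√3/3, √3/3, √3/3), θ = 2π/3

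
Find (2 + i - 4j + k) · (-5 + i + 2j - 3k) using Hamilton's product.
7i + 28j - 5k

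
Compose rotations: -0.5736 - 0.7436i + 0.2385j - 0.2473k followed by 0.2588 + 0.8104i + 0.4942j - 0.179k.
0.292 - 0.7368i + 0.1118j + 0.5994k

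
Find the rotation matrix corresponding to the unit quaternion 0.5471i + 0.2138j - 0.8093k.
[[-0.4014, 0.2339, -0.8855], [0.2339, -0.9086, -0.3461], [-0.8855, -0.3461, 0.3099]]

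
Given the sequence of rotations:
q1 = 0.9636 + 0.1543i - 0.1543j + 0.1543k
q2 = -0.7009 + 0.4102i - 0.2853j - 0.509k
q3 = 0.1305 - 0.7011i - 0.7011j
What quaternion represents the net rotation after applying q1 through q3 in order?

q2 · q1 = -0.7042 + 0.1646i - 0.3086j - 0.6179k
q3 · q2 · q1 = -0.1929 + 0.9484i + 0.0202j + 0.2511k
-0.1929 + 0.9484i + 0.0202j + 0.2511k


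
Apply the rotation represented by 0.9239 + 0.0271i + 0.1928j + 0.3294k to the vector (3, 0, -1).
(1.752, 1.78, -1.939)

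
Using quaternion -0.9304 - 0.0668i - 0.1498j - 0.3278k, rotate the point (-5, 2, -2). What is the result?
(-5.526, -1.545, -0.273)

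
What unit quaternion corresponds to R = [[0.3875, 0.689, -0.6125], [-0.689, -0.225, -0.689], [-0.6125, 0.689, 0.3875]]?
0.6225 + 0.5534i - 0.5534k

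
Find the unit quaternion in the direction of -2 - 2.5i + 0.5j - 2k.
-0.5252 - 0.6565i + 0.1313j - 0.5252k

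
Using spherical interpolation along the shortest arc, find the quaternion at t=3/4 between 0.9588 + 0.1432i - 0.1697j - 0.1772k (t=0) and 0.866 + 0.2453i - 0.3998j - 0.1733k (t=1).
0.8954 + 0.2212i - 0.3444j - 0.1755k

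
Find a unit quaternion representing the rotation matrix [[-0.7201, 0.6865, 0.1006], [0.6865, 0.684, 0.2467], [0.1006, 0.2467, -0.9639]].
0.3741i + 0.9176j + 0.1344k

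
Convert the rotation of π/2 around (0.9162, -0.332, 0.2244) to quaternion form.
0.7071 + 0.6479i - 0.2348j + 0.1587k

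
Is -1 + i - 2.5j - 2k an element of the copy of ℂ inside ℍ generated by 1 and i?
No. The quaternion -1 + i - 2.5j - 2k has j-coefficient y = -2.5 and k-coefficient z = -2, not both zero, so it does not lie in the complex subalgebra spanned by 1 and i.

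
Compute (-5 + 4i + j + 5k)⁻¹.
-0.0746 - 0.0597i - 0.0149j - 0.0746k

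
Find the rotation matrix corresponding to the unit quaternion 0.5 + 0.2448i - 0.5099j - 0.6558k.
[[-0.3801, 0.4062, -0.831], [-0.9054, 0.02, 0.424], [0.1888, 0.9136, 0.3601]]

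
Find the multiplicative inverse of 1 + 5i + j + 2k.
0.0323 - 0.1613i - 0.0323j - 0.0645k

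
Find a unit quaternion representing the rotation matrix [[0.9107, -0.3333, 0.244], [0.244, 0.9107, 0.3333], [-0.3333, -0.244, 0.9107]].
0.9659 - 0.1494i + 0.1494j + 0.1494k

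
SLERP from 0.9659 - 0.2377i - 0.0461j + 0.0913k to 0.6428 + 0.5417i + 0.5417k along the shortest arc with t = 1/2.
0.9162 + 0.1731i - 0.0263j + 0.3605k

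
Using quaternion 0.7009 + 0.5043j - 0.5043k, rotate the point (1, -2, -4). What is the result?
(-4.259, 0.345, -1.655)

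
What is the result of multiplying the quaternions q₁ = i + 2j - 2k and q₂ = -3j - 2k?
2 - 10i + 2j - 3k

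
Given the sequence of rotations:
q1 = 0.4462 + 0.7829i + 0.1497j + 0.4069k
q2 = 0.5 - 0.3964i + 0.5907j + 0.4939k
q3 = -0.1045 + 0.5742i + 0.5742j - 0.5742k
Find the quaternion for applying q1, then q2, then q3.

q2 · q1 = 0.244 + 0.381i + 0.8864j - 0.098k
q3 · q2 · q1 = -0.8095 + 0.553i - 0.115j + 0.1603k
-0.8095 + 0.553i - 0.115j + 0.1603k


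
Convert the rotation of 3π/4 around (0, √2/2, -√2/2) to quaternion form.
0.3827 + 0.6533j - 0.6533k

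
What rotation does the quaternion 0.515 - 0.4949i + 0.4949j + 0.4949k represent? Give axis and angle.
axis = (-√3/3, √3/3, √3/3), θ = 118°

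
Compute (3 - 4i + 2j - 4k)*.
3 + 4i - 2j + 4k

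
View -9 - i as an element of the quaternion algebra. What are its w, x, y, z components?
-9 - i + 0j + 0k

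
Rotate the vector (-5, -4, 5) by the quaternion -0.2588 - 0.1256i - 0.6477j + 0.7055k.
(2.851, -3.774, 6.605)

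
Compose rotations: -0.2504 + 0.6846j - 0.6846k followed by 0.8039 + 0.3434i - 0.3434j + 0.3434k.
0.2689 - 0.086i + 0.8714j - 0.4012k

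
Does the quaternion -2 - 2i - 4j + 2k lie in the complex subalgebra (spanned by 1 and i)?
No. The quaternion -2 - 2i - 4j + 2k has j-coefficient y = -4 and k-coefficient z = 2, not both zero, so it does not lie in the complex subalgebra spanned by 1 and i.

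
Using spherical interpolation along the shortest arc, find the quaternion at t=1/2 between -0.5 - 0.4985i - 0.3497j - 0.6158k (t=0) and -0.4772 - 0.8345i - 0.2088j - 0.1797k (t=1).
-0.5096 - 0.6952i - 0.2913j - 0.4149k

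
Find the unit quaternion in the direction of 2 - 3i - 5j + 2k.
0.3086 - 0.4629i - 0.7715j + 0.3086k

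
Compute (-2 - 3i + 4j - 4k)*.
-2 + 3i - 4j + 4k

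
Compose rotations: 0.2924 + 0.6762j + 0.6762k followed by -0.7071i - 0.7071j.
0.4781 - 0.6849i + 0.2714j - 0.4781k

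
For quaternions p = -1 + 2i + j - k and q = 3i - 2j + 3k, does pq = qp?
No: pq = -1 - 2i - 7j - 10k ≠ -1 - 4i + 11j + 4k = qp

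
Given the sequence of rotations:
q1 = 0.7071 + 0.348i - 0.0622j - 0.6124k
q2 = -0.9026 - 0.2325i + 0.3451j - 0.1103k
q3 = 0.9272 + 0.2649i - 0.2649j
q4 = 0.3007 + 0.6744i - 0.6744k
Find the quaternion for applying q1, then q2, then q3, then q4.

q2 · q1 = -0.6034 - 0.6967i + 0.1194j + 0.3691k
q3 · q2 · q1 = -0.3433 - 0.9036i + 0.1728j + 0.1893k
q4 · q3 · q2 · q1 = 0.6338 - 0.3867i + 0.5337j + 0.405k
0.6338 - 0.3867i + 0.5337j + 0.405k


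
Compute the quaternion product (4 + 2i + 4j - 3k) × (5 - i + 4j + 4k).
18 + 34i + 31j + 13k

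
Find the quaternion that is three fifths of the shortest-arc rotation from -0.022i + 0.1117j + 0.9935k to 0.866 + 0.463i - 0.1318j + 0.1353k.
0.6696 + 0.3458i - 0.0399j + 0.6561k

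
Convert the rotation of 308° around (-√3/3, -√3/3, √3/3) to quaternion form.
-0.8988 - 0.2531i - 0.2531j + 0.2531k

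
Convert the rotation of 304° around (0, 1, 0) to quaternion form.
-0.8829 + 0.4695j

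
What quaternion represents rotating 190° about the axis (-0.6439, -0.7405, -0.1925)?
-0.0872 - 0.6414i - 0.7377j - 0.1918k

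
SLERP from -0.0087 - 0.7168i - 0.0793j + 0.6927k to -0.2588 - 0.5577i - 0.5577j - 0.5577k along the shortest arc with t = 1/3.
-0.1325 - 0.8767i - 0.3368j + 0.317k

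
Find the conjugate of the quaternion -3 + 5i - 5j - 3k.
-3 - 5i + 5j + 3k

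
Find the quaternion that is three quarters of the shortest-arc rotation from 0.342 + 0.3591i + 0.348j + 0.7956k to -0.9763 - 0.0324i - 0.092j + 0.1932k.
0.9634 + 0.1497i + 0.1977j + 0.1016k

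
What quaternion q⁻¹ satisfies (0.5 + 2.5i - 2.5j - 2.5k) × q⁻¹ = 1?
0.0263 - 0.1316i + 0.1316j + 0.1316k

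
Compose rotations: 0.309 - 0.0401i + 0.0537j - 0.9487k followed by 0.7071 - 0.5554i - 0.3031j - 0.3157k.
-0.087 + 0.1045i - 0.5699j - 0.8104k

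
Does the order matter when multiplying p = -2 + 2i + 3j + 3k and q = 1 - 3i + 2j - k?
Yes: pq = 1 - i - 8j + 18k ≠ 1 + 17i + 6j - 8k = qp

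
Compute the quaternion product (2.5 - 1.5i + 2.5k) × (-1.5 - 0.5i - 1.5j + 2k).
-9.5 + 4.75i - 2j + 3.5k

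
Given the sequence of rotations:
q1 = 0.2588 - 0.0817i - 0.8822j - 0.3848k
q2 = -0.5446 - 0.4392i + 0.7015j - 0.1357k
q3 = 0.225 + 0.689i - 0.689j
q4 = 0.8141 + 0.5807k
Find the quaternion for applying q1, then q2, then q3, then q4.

q2 · q1 = 0.3898 - 0.4588i + 0.5041j + 0.6192k
q3 · q2 · q1 = 0.7511 - 0.2613i - 0.5818j + 0.1705k
q4 · q3 · q2 · q1 = 0.5125 + 0.1251i - 0.6254j + 0.575k
0.5125 + 0.1251i - 0.6254j + 0.575k


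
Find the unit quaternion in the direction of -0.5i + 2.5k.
-0.1961i + 0.9806k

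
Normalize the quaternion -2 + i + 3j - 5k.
-0.3203 + 0.1601i + 0.4804j - 0.8006k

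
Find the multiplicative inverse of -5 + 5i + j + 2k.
-0.0909 - 0.0909i - 0.0182j - 0.0364k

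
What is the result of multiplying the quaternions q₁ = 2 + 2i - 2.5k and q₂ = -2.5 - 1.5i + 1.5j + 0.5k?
-0.75 - 4.25i + 5.75j + 10.25k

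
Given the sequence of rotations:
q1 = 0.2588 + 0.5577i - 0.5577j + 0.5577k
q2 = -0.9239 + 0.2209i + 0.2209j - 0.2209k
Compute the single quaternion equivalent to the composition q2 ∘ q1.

q2 · q1 = -0.1159 - 0.4581i + 0.326j - 0.8188k
-0.1159 - 0.4581i + 0.326j - 0.8188k


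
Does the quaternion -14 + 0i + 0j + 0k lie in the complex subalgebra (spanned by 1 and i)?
Yes. The quaternion -14 has j- and k-coefficients y = z = 0, so it lies in the complex subalgebra spanned by 1 and i.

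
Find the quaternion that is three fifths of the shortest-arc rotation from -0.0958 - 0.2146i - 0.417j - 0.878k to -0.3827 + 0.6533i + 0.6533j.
0.2224 - 0.5659i - 0.6657j - 0.4326k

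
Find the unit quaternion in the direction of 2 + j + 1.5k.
0.7428 + 0.3714j + 0.5571k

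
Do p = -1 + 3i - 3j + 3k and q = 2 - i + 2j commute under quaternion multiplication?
No: pq = 7 + i - 11j + 9k ≠ 7 + 13i - 5j + 3k = qp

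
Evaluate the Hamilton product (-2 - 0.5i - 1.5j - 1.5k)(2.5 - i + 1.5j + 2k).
-0.25 - 4.25j - 10k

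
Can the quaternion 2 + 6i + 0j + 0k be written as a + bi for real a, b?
Yes. The quaternion 2 + 6i has j- and k-coefficients y = z = 0, so it lies in the complex subalgebra spanned by 1 and i.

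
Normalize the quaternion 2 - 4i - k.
0.4364 - 0.8729i - 0.2182k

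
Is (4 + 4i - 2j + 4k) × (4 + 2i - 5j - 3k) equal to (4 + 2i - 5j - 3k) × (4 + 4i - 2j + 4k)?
No: pq = 10 + 50i - 8j - 12k ≠ 10 - 2i - 48j + 20k = qp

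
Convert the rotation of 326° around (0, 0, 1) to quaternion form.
-0.9563 + 0.2924k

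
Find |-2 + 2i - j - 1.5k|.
3.354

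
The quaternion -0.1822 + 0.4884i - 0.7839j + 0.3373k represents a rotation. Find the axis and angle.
axis = (0.4967, -0.7972, 0.343), θ = 201°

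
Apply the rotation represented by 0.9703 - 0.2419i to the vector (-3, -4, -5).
(-3, -5.879, -2.537)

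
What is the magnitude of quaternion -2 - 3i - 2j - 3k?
√26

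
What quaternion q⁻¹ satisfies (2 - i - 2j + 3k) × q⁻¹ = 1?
0.1111 + 0.0556i + 0.1111j - 0.1667k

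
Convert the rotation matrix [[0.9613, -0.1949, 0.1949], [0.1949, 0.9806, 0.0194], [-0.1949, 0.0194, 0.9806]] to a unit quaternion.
0.9903 + 0.0984j + 0.0984k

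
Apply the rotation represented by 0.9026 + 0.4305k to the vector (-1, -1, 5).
(0.148, -1.406, 5)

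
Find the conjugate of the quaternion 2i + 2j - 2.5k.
-2i - 2j + 2.5k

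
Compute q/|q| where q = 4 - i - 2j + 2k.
0.8 - 0.2i - 0.4j + 0.4k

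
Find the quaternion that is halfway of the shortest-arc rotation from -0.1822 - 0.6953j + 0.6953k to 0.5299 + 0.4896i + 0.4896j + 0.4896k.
-0.4809 - 0.3306i - 0.8001j + 0.1389k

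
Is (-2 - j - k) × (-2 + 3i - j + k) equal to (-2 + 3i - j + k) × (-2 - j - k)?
No: pq = 4 - 8i + j + 3k ≠ 4 - 4i + 7j - 3k = qp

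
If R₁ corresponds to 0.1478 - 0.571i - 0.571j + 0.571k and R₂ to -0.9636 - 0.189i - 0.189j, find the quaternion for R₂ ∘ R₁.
-0.3583 + 0.4144i + 0.6302j - 0.5502k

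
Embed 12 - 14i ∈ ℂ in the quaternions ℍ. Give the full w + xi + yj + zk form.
12 - 14i + 0j + 0k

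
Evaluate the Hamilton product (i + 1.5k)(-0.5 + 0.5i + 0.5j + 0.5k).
-1.25 - 1.25i + 0.25j - 0.25k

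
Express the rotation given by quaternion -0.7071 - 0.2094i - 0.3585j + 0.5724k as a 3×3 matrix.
[[0.0877, 0.9596, 0.2673], [-0.6593, 0.257, -0.7065], [-0.7467, -0.1143, 0.6553]]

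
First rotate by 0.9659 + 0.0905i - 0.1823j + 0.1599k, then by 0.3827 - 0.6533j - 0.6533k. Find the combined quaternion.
0.355 - 0.1889i - 0.7599j - 0.5107k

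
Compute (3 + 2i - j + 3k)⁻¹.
0.1304 - 0.087i + 0.0435j - 0.1304k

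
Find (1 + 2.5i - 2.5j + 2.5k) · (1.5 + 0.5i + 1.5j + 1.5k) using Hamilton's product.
0.25 - 3.25i - 4.75j + 10.25k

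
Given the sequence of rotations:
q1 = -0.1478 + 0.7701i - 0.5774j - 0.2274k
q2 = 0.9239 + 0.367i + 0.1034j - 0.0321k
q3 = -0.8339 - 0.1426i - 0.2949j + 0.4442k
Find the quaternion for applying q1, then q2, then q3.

q2 · q1 = -0.3668 + 0.6152i - 0.49j - 0.4969k
q3 · q2 · q1 = 0.4698 - 0.0965i + 0.7192j + 0.5027k
0.4698 - 0.0965i + 0.7192j + 0.5027k


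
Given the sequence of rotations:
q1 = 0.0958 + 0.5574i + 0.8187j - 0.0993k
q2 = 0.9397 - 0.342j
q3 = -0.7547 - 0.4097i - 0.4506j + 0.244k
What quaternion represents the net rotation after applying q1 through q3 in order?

q2 · q1 = 0.37 + 0.5577i + 0.7366j + 0.0973k
q3 · q2 · q1 = 0.2574 - 0.7961i - 0.5467j - 0.0336k
0.2574 - 0.7961i - 0.5467j - 0.0336k


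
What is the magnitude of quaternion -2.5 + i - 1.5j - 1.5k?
3.428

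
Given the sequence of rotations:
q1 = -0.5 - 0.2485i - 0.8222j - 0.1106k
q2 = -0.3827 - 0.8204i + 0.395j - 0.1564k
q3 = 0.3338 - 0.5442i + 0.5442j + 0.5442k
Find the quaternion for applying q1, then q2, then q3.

q2 · q1 = 0.295 + 0.333i + 0.0653j + 0.8932k
q3 · q2 · q1 = -0.2419 + 0.4012i + 0.8496j + 0.2419k
-0.2419 + 0.4012i + 0.8496j + 0.2419k


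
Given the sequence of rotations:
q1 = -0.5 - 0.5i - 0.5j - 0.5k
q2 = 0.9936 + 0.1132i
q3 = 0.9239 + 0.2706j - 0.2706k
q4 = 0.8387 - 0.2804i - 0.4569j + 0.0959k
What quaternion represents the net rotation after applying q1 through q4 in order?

q2 · q1 = -0.4402 - 0.5534i - 0.4402j - 0.5534k
q3 · q2 · q1 = -0.4373 - 0.7802i - 0.3761j - 0.2424k
q4 · q3 · q2 · q1 = -0.7341 - 0.3849i - 0.2584j - 0.4963k
-0.7341 - 0.3849i - 0.2584j - 0.4963k


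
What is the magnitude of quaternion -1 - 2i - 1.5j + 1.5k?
3.082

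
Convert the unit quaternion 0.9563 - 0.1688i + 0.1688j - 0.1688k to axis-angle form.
axis = (-√3/3, √3/3, -√3/3), θ = 34°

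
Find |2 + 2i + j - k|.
√10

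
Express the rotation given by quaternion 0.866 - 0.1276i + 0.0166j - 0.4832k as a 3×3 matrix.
[[0.5325, 0.8327, 0.1521], [-0.8411, 0.5005, 0.205], [0.0946, -0.237, 0.9669]]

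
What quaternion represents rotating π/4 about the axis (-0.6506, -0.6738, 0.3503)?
0.9239 - 0.249i - 0.2579j + 0.1341k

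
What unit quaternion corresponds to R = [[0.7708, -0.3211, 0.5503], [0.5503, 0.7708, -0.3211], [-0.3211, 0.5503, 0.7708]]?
0.91 + 0.2394i + 0.2394j + 0.2394k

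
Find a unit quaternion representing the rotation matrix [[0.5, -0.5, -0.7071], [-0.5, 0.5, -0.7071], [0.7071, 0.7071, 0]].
0.7071 + 0.5i - 0.5j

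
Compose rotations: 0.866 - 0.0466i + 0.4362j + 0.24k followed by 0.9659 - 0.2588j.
0.9494 - 0.1071i + 0.1972j + 0.2198k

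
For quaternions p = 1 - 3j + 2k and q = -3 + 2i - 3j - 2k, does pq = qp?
No: pq = -8 + 14i + 10j - 2k ≠ -8 - 10i + 2j - 14k = qp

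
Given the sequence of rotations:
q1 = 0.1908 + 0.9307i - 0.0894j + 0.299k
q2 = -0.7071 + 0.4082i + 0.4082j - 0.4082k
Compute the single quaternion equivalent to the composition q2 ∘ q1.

q2 · q1 = -0.3563 - 0.4947i - 0.3609j - 0.7057k
-0.3563 - 0.4947i - 0.3609j - 0.7057k


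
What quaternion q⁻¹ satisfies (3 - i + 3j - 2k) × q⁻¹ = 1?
0.1304 + 0.0435i - 0.1304j + 0.087k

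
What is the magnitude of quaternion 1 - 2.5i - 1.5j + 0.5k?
3.122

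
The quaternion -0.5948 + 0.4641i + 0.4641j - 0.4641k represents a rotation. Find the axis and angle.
axis = (√3/3, √3/3, -√3/3), θ = 253°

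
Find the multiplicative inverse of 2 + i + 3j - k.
0.1333 - 0.0667i - 0.2j + 0.0667k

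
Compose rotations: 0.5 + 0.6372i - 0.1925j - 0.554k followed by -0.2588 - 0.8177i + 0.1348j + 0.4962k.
0.6925 - 0.5529i - 0.0196j + 0.463k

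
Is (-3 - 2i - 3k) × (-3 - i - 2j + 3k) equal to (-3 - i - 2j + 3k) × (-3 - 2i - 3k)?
No: pq = 16 + 3i + 15j + 4k ≠ 16 + 15i - 3j - 4k = qp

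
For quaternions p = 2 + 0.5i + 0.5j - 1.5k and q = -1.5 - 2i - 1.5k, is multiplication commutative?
No: pq = -4.25 - 5.5i + 3j + 0.25k ≠ -4.25 - 4i - 4.5j - 1.75k = qp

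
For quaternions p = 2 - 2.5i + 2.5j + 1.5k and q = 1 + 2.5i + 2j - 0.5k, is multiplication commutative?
No: pq = 4 - 1.75i + 9j - 10.75k ≠ 4 + 6.75i + 4j + 11.75k = qp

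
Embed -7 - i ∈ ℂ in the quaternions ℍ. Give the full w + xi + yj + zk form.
-7 - i + 0j + 0k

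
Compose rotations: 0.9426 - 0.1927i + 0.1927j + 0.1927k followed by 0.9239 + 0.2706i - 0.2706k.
0.9752 + 0.1292i + 0.178j - 0.0249k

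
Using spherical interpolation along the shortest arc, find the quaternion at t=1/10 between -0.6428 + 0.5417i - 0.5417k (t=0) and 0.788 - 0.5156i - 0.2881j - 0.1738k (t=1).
-0.679 + 0.5557i + 0.0322j - 0.4787k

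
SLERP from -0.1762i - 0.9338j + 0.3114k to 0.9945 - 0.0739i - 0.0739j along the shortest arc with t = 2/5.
0.5597 - 0.1793i - 0.7716j + 0.2434k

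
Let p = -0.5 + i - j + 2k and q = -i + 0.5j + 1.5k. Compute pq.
-1.5 - 2i - 3.75j - 1.25k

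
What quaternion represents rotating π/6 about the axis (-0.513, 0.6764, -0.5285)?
0.9659 - 0.1328i + 0.1751j - 0.1368k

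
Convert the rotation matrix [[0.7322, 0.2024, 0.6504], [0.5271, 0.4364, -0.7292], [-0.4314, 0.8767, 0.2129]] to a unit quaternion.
0.7716 + 0.5203i + 0.3505j + 0.1052k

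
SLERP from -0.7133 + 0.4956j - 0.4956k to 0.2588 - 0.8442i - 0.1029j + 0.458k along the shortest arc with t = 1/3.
-0.6382 + 0.3384i + 0.4126j - 0.5549k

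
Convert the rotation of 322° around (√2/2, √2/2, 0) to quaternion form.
-0.9455 + 0.2302i + 0.2302j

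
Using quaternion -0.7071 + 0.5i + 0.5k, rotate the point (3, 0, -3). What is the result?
(0, -4.243, 0)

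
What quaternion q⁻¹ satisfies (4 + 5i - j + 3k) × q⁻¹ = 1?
0.0784 - 0.098i + 0.0196j - 0.0588k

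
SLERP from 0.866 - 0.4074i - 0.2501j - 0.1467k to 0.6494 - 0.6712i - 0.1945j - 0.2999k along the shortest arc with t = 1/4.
0.8225 - 0.4805i - 0.2393j - 0.1879k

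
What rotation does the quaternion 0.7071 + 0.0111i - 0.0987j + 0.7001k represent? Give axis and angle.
axis = (0.0157, -0.1396, 0.9901), θ = π/2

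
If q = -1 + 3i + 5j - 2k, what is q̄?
-1 - 3i - 5j + 2k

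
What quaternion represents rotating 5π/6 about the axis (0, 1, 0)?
0.2588 + 0.9659j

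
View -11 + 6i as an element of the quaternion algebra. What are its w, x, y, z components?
-11 + 6i + 0j + 0k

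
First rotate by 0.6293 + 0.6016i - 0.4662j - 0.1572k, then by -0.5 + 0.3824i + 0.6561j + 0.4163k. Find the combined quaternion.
-0.1734 + 0.0308i + 0.9565j - 0.2324k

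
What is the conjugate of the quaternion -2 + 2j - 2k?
-2 - 2j + 2k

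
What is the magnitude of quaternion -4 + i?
√17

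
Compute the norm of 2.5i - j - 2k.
3.354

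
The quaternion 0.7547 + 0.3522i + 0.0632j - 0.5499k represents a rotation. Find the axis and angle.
axis = (0.5368, 0.0963, -0.8382), θ = 82°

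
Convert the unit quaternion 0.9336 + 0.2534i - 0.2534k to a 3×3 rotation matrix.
[[0.8716, 0.4731, -0.1284], [-0.4731, 0.7432, -0.4731], [-0.1284, 0.4731, 0.8716]]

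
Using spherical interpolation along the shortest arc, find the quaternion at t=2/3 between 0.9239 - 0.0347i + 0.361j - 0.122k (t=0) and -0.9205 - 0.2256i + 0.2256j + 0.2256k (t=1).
0.9686 + 0.1444i - 0.0282j - 0.2002k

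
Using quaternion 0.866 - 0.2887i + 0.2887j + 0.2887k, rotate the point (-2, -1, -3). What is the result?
(-1.666, -3.333, -0.333)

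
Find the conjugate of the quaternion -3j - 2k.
3j + 2k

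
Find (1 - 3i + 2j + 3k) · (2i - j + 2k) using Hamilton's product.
2 + 9i + 11j + k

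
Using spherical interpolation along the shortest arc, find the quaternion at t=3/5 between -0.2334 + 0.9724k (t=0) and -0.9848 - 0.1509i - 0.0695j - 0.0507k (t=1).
-0.8664 - 0.1136i - 0.0523j + 0.4834k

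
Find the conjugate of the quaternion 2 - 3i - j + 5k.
2 + 3i + j - 5k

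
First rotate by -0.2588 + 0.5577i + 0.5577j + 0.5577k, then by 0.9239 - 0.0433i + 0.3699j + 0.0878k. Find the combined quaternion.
-0.4702 + 0.6838i + 0.4926j + 0.2621k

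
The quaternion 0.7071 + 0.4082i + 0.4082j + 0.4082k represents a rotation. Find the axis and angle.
axis = (√3/3, √3/3, √3/3), θ = π/2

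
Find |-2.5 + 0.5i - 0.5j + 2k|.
3.279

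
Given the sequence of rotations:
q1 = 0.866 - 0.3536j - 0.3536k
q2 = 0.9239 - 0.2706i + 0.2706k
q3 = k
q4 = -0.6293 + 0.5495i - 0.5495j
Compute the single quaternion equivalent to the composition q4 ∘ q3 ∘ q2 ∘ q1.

q2 · q1 = 0.8958 - 0.1387i - 0.4224j + 0.0033k
q3 · q2 · q1 = -0.0033 + 0.4224i - 0.1387j + 0.8958k
q4 · q3 · q2 · q1 = -0.3062 - 0.7599i - 0.4031j - 0.4078k
-0.3062 - 0.7599i - 0.4031j - 0.4078k


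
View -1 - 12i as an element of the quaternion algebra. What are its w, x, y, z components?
-1 - 12i + 0j + 0k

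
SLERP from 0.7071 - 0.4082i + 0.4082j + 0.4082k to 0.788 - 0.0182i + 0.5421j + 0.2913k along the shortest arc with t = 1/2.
0.766 - 0.2185i + 0.4869j + 0.3584k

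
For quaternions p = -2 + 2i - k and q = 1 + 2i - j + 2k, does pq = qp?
No: pq = -4 - 3i - 4j - 7k ≠ -4 - i + 8j - 3k = qp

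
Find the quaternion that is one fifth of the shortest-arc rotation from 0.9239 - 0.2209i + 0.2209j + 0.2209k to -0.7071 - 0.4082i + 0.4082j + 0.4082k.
0.9877 - 0.0903i + 0.0903j + 0.0903k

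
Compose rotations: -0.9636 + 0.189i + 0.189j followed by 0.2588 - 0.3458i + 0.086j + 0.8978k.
-0.2003 + 0.2124i + 0.1357j - 0.9467k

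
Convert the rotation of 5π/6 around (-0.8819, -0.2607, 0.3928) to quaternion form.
0.2588 - 0.8518i - 0.2518j + 0.3794k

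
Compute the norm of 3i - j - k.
√11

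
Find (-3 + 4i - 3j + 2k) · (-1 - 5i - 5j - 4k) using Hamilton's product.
16 + 33i + 24j - 25k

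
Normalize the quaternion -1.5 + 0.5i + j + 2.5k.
-0.4804 + 0.1601i + 0.3203j + 0.8006k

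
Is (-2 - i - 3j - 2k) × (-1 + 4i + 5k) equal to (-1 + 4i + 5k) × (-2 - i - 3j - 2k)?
No: pq = 16 - 22i + 4k ≠ 16 + 8i + 6j - 20k = qp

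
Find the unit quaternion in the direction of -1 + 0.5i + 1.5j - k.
-0.4714 + 0.2357i + 0.7071j - 0.4714k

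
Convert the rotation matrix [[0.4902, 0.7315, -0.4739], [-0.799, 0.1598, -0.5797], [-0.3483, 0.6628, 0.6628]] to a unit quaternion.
0.7604 + 0.4085i - 0.0413j - 0.5032k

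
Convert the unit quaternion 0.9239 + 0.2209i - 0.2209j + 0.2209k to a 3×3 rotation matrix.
[[0.8048, -0.5058, -0.3106], [0.3106, 0.8048, -0.5058], [0.5058, 0.3106, 0.8048]]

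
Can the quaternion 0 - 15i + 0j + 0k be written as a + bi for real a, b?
Yes. The quaternion -15i has j- and k-coefficients y = z = 0, so it lies in the complex subalgebra spanned by 1 and i.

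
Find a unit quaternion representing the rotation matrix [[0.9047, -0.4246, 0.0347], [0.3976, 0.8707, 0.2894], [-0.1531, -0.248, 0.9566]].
0.9659 - 0.1391i + 0.0486j + 0.2128k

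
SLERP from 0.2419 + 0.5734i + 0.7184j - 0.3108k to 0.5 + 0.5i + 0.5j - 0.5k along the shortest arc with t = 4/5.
0.4535 + 0.5215i + 0.5512j - 0.4676k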